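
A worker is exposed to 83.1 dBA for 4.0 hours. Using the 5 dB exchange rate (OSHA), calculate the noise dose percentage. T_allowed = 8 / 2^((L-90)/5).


Given values:
  L = 83.1 dBA, T = 4.0 hours
Formula: T_allowed = 8 / 2^((L - 90) / 5)
Compute exponent: (83.1 - 90) / 5 = -1.38
Compute 2^(-1.38) = 0.384219
T_allowed = 8 / 0.384219 = 20.821459 hours
Dose = (T / T_allowed) * 100
Dose = (4.0 / 20.821459) * 100 = 19.21

19.21 %


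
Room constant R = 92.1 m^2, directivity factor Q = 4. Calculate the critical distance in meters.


Given values:
  R = 92.1 m^2, Q = 4
Formula: d_c = 0.141 * sqrt(Q * R)
Compute Q * R = 4 * 92.1 = 368.4
Compute sqrt(368.4) = 19.1937
d_c = 0.141 * 19.1937 = 2.706

2.706 m


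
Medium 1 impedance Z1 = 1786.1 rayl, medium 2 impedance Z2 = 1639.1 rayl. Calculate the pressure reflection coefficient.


Given values:
  Z1 = 1786.1 rayl, Z2 = 1639.1 rayl
Formula: R = (Z2 - Z1) / (Z2 + Z1)
Numerator: Z2 - Z1 = 1639.1 - 1786.1 = -147.0
Denominator: Z2 + Z1 = 1639.1 + 1786.1 = 3425.2
R = -147.0 / 3425.2 = -0.0429

-0.0429


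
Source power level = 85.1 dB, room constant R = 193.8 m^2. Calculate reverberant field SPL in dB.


Given values:
  Lw = 85.1 dB, R = 193.8 m^2
Formula: SPL = Lw + 10 * log10(4 / R)
Compute 4 / R = 4 / 193.8 = 0.02064
Compute 10 * log10(0.02064) = -16.8529
SPL = 85.1 + (-16.8529) = 68.25

68.25 dB


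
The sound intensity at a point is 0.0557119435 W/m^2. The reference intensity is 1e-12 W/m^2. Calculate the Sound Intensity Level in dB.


Given values:
  I = 0.0557119435 W/m^2
  I_ref = 1e-12 W/m^2
Formula: SIL = 10 * log10(I / I_ref)
Compute ratio: I / I_ref = 55711943500
Compute log10: log10(55711943500) = 10.745948
Multiply: SIL = 10 * 10.745948 = 107.46

107.46 dB


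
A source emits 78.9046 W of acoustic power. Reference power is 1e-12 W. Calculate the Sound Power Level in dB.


Given values:
  W = 78.9046 W
  W_ref = 1e-12 W
Formula: SWL = 10 * log10(W / W_ref)
Compute ratio: W / W_ref = 78904600000000
Compute log10: log10(78904600000000) = 13.897102
Multiply: SWL = 10 * 13.897102 = 138.97

138.97 dB


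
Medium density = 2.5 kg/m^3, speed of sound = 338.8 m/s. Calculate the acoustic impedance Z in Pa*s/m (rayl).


Given values:
  rho = 2.5 kg/m^3
  c = 338.8 m/s
Formula: Z = rho * c
Z = 2.5 * 338.8
Z = 847.0

847.0 rayl


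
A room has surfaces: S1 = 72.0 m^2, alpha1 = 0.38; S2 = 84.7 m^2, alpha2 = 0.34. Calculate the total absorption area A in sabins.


Given surfaces:
  Surface 1: 72.0 * 0.38 = 27.36
  Surface 2: 84.7 * 0.34 = 28.798
Formula: A = sum(Si * alpha_i)
A = 27.36 + 28.798
A = 56.16

56.16 sabins


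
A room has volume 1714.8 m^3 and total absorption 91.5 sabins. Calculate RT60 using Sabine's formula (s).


Given values:
  V = 1714.8 m^3
  A = 91.5 sabins
Formula: RT60 = 0.161 * V / A
Numerator: 0.161 * 1714.8 = 276.0828
RT60 = 276.0828 / 91.5 = 3.017

3.017 s


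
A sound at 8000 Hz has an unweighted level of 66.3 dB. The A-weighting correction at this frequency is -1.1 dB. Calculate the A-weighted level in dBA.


Given values:
  SPL = 66.3 dB
  A-weighting at 8000 Hz = -1.1 dB
Formula: L_A = SPL + A_weight
L_A = 66.3 + (-1.1)
L_A = 65.2

65.2 dBA


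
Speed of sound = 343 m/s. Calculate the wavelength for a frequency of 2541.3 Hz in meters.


Given values:
  c = 343 m/s, f = 2541.3 Hz
Formula: lambda = c / f
lambda = 343 / 2541.3
lambda = 0.135

0.135 m


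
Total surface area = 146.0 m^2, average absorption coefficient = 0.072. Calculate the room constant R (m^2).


Given values:
  S = 146.0 m^2, alpha = 0.072
Formula: R = S * alpha / (1 - alpha)
Numerator: 146.0 * 0.072 = 10.512
Denominator: 1 - 0.072 = 0.928
R = 10.512 / 0.928 = 11.33

11.33 m^2


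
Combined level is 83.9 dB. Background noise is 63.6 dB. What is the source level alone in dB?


Given values:
  L_total = 83.9 dB, L_bg = 63.6 dB
Formula: L_source = 10 * log10(10^(L_total/10) - 10^(L_bg/10))
Convert to linear:
  10^(83.9/10) = 245470891.5685
  10^(63.6/10) = 2290867.6528
Difference: 245470891.5685 - 2290867.6528 = 243180023.9157
L_source = 10 * log10(243180023.9157) = 83.86

83.86 dB


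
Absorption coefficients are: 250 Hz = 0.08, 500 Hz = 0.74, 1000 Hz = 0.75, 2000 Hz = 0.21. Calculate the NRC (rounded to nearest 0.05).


Given values:
  a_250 = 0.08, a_500 = 0.74
  a_1000 = 0.75, a_2000 = 0.21
Formula: NRC = (a250 + a500 + a1000 + a2000) / 4
Sum = 0.08 + 0.74 + 0.75 + 0.21 = 1.78
NRC = 1.78 / 4 = 0.445
Rounded to nearest 0.05: 0.45

0.45


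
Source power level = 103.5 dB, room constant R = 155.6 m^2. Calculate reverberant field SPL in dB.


Given values:
  Lw = 103.5 dB, R = 155.6 m^2
Formula: SPL = Lw + 10 * log10(4 / R)
Compute 4 / R = 4 / 155.6 = 0.025707
Compute 10 * log10(0.025707) = -15.8995
SPL = 103.5 + (-15.8995) = 87.6

87.6 dB


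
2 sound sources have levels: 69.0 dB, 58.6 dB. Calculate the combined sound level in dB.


Formula: L_total = 10 * log10( sum(10^(Li/10)) )
  Source 1: 10^(69.0/10) = 7943282.3472
  Source 2: 10^(58.6/10) = 724435.9601
Sum of linear values = 8667718.3073
L_total = 10 * log10(8667718.3073) = 69.38

69.38 dB


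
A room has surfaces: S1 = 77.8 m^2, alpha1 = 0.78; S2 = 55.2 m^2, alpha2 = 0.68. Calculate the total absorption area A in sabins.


Given surfaces:
  Surface 1: 77.8 * 0.78 = 60.684
  Surface 2: 55.2 * 0.68 = 37.536
Formula: A = sum(Si * alpha_i)
A = 60.684 + 37.536
A = 98.22

98.22 sabins


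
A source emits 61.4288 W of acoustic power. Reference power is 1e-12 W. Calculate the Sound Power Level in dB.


Given values:
  W = 61.4288 W
  W_ref = 1e-12 W
Formula: SWL = 10 * log10(W / W_ref)
Compute ratio: W / W_ref = 61428800000000
Compute log10: log10(61428800000000) = 13.788372
Multiply: SWL = 10 * 13.788372 = 137.88

137.88 dB


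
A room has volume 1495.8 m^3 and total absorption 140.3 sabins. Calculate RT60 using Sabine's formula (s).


Given values:
  V = 1495.8 m^3
  A = 140.3 sabins
Formula: RT60 = 0.161 * V / A
Numerator: 0.161 * 1495.8 = 240.8238
RT60 = 240.8238 / 140.3 = 1.716

1.716 s


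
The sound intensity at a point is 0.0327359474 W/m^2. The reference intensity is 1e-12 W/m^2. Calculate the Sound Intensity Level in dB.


Given values:
  I = 0.0327359474 W/m^2
  I_ref = 1e-12 W/m^2
Formula: SIL = 10 * log10(I / I_ref)
Compute ratio: I / I_ref = 32735947400
Compute log10: log10(32735947400) = 10.515025
Multiply: SIL = 10 * 10.515025 = 105.15

105.15 dB


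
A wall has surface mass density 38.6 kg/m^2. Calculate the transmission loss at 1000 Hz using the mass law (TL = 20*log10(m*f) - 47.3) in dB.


Given values:
  m = 38.6 kg/m^2, f = 1000 Hz
Formula: TL = 20 * log10(m * f) - 47.3
Compute m * f = 38.6 * 1000 = 38600.0
Compute log10(38600.0) = 4.586587
Compute 20 * 4.586587 = 91.7317
TL = 91.7317 - 47.3 = 44.43

44.43 dB


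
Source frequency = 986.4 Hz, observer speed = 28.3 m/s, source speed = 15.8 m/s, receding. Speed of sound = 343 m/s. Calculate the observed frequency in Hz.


Given values:
  f_s = 986.4 Hz, v_o = 28.3 m/s, v_s = 15.8 m/s
  Direction: receding
Formula: f_o = f_s * (c - v_o) / (c + v_s)
Numerator: c - v_o = 343 - 28.3 = 314.7
Denominator: c + v_s = 343 + 15.8 = 358.8
f_o = 986.4 * 314.7 / 358.8 = 865.16

865.16 Hz


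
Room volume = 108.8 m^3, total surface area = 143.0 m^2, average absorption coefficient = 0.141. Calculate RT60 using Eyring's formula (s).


Given values:
  V = 108.8 m^3, S = 143.0 m^2, alpha = 0.141
Formula: RT60 = 0.161 * V / (-S * ln(1 - alpha))
Compute ln(1 - 0.141) = ln(0.859) = -0.151986
Denominator: -143.0 * -0.151986 = 21.734
Numerator: 0.161 * 108.8 = 17.5168
RT60 = 17.5168 / 21.734 = 0.806

0.806 s


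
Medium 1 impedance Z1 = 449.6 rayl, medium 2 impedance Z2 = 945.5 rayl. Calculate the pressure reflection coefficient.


Given values:
  Z1 = 449.6 rayl, Z2 = 945.5 rayl
Formula: R = (Z2 - Z1) / (Z2 + Z1)
Numerator: Z2 - Z1 = 945.5 - 449.6 = 495.9
Denominator: Z2 + Z1 = 945.5 + 449.6 = 1395.1
R = 495.9 / 1395.1 = 0.3555

0.3555


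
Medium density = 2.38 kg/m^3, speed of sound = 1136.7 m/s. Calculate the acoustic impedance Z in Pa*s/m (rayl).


Given values:
  rho = 2.38 kg/m^3
  c = 1136.7 m/s
Formula: Z = rho * c
Z = 2.38 * 1136.7
Z = 2705.35

2705.35 rayl


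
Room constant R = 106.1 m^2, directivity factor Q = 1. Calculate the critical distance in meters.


Given values:
  R = 106.1 m^2, Q = 1
Formula: d_c = 0.141 * sqrt(Q * R)
Compute Q * R = 1 * 106.1 = 106.1
Compute sqrt(106.1) = 10.3005
d_c = 0.141 * 10.3005 = 1.452

1.452 m


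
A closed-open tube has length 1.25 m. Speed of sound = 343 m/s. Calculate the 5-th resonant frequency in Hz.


Given values:
  Tube type: closed-open, L = 1.25 m, c = 343 m/s, n = 5
Formula: f_n = (2n - 1) * c / (4 * L)
Compute 2n - 1 = 2*5 - 1 = 9
Compute 4 * L = 4 * 1.25 = 5.0
f = 9 * 343 / 5.0
f = 617.4

617.4 Hz


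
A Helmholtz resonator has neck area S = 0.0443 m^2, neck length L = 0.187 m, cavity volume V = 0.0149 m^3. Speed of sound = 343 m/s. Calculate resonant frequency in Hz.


Given values:
  S = 0.0443 m^2, L = 0.187 m, V = 0.0149 m^3, c = 343 m/s
Formula: f = (c / (2*pi)) * sqrt(S / (V * L))
Compute V * L = 0.0149 * 0.187 = 0.0027863
Compute S / (V * L) = 0.0443 / 0.0027863 = 15.8992
Compute sqrt(15.8992) = 3.98738
Compute c / (2*pi) = 343 / 6.283185 = 54.590148
f = 54.590148 * 3.98738 = 217.67

217.67 Hz


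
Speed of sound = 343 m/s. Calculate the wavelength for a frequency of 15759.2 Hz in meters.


Given values:
  c = 343 m/s, f = 15759.2 Hz
Formula: lambda = c / f
lambda = 343 / 15759.2
lambda = 0.0218

0.0218 m


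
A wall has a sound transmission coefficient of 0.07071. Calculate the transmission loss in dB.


Given values:
  tau = 0.07071
Formula: TL = 10 * log10(1 / tau)
Compute 1 / tau = 1 / 0.07071 = 14.1423
Compute log10(14.1423) = 1.15052
TL = 10 * 1.15052 = 11.51

11.51 dB


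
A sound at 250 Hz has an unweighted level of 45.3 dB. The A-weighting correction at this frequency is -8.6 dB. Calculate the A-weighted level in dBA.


Given values:
  SPL = 45.3 dB
  A-weighting at 250 Hz = -8.6 dB
Formula: L_A = SPL + A_weight
L_A = 45.3 + (-8.6)
L_A = 36.7

36.7 dBA


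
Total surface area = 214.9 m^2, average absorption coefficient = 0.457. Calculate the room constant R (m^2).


Given values:
  S = 214.9 m^2, alpha = 0.457
Formula: R = S * alpha / (1 - alpha)
Numerator: 214.9 * 0.457 = 98.2093
Denominator: 1 - 0.457 = 0.543
R = 98.2093 / 0.543 = 180.86

180.86 m^2


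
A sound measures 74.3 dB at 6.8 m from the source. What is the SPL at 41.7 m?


Given values:
  SPL1 = 74.3 dB, r1 = 6.8 m, r2 = 41.7 m
Formula: SPL2 = SPL1 - 20 * log10(r2 / r1)
Compute ratio: r2 / r1 = 41.7 / 6.8 = 6.1324
Compute log10: log10(6.1324) = 0.78763
Compute drop: 20 * 0.78763 = 15.7526
SPL2 = 74.3 - 15.7526 = 58.55

58.55 dB


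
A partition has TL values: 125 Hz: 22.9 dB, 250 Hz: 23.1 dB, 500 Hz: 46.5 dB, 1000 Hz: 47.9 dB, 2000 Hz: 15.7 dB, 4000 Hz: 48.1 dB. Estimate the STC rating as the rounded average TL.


Given TL values at each frequency:
  125 Hz: 22.9 dB
  250 Hz: 23.1 dB
  500 Hz: 46.5 dB
  1000 Hz: 47.9 dB
  2000 Hz: 15.7 dB
  4000 Hz: 48.1 dB
Formula: STC ~ round(average of TL values)
Sum = 22.9 + 23.1 + 46.5 + 47.9 + 15.7 + 48.1 = 204.2
Average = 204.2 / 6 = 34.03
Rounded: 34

34


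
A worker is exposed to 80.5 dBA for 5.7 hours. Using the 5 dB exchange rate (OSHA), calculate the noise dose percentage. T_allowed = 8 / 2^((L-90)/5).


Given values:
  L = 80.5 dBA, T = 5.7 hours
Formula: T_allowed = 8 / 2^((L - 90) / 5)
Compute exponent: (80.5 - 90) / 5 = -1.9
Compute 2^(-1.9) = 0.267943
T_allowed = 8 / 0.267943 = 29.857096 hours
Dose = (T / T_allowed) * 100
Dose = (5.7 / 29.857096) * 100 = 19.09

19.09 %


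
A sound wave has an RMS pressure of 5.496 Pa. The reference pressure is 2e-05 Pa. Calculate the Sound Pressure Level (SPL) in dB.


Given values:
  p = 5.496 Pa
  p_ref = 2e-05 Pa
Formula: SPL = 20 * log10(p / p_ref)
Compute ratio: p / p_ref = 5.496 / 2e-05 = 274800
Compute log10: log10(274800) = 5.439017
Multiply: SPL = 20 * 5.439017 = 108.78

108.78 dB


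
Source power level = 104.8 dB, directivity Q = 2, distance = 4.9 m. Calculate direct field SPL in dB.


Given values:
  Lw = 104.8 dB, Q = 2, r = 4.9 m
Formula: SPL = Lw + 10 * log10(Q / (4 * pi * r^2))
Compute 4 * pi * r^2 = 4 * pi * 4.9^2 = 301.7186
Compute Q / denom = 2 / 301.7186 = 0.00662869
Compute 10 * log10(0.00662869) = -21.7857
SPL = 104.8 + (-21.7857) = 83.01

83.01 dB


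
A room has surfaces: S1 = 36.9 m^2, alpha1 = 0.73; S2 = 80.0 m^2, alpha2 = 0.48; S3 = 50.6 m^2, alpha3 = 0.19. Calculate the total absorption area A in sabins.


Given surfaces:
  Surface 1: 36.9 * 0.73 = 26.937
  Surface 2: 80.0 * 0.48 = 38.4
  Surface 3: 50.6 * 0.19 = 9.614
Formula: A = sum(Si * alpha_i)
A = 26.937 + 38.4 + 9.614
A = 74.95

74.95 sabins


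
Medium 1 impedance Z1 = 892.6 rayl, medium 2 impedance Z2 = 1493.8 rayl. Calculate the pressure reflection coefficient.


Given values:
  Z1 = 892.6 rayl, Z2 = 1493.8 rayl
Formula: R = (Z2 - Z1) / (Z2 + Z1)
Numerator: Z2 - Z1 = 1493.8 - 892.6 = 601.2
Denominator: Z2 + Z1 = 1493.8 + 892.6 = 2386.4
R = 601.2 / 2386.4 = 0.2519

0.2519


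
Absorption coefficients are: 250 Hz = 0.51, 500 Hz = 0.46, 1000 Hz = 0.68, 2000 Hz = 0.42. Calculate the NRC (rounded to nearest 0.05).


Given values:
  a_250 = 0.51, a_500 = 0.46
  a_1000 = 0.68, a_2000 = 0.42
Formula: NRC = (a250 + a500 + a1000 + a2000) / 4
Sum = 0.51 + 0.46 + 0.68 + 0.42 = 2.07
NRC = 2.07 / 4 = 0.5175
Rounded to nearest 0.05: 0.5

0.5


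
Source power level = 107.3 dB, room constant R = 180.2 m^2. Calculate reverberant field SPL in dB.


Given values:
  Lw = 107.3 dB, R = 180.2 m^2
Formula: SPL = Lw + 10 * log10(4 / R)
Compute 4 / R = 4 / 180.2 = 0.022198
Compute 10 * log10(0.022198) = -16.5369
SPL = 107.3 + (-16.5369) = 90.76

90.76 dB


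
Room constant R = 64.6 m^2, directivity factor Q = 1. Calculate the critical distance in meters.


Given values:
  R = 64.6 m^2, Q = 1
Formula: d_c = 0.141 * sqrt(Q * R)
Compute Q * R = 1 * 64.6 = 64.6
Compute sqrt(64.6) = 8.0374
d_c = 0.141 * 8.0374 = 1.133

1.133 m


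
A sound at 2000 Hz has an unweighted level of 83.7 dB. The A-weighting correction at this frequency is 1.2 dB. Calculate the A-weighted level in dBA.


Given values:
  SPL = 83.7 dB
  A-weighting at 2000 Hz = 1.2 dB
Formula: L_A = SPL + A_weight
L_A = 83.7 + (1.2)
L_A = 84.9

84.9 dBA


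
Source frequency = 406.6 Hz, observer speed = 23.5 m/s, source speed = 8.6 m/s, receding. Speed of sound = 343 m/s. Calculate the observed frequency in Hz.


Given values:
  f_s = 406.6 Hz, v_o = 23.5 m/s, v_s = 8.6 m/s
  Direction: receding
Formula: f_o = f_s * (c - v_o) / (c + v_s)
Numerator: c - v_o = 343 - 23.5 = 319.5
Denominator: c + v_s = 343 + 8.6 = 351.6
f_o = 406.6 * 319.5 / 351.6 = 369.48

369.48 Hz


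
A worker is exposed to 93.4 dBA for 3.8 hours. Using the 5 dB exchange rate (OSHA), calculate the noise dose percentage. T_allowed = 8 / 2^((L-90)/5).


Given values:
  L = 93.4 dBA, T = 3.8 hours
Formula: T_allowed = 8 / 2^((L - 90) / 5)
Compute exponent: (93.4 - 90) / 5 = 0.68
Compute 2^(0.68) = 1.60214
T_allowed = 8 / 1.60214 = 4.993321 hours
Dose = (T / T_allowed) * 100
Dose = (3.8 / 4.993321) * 100 = 76.1

76.1 %


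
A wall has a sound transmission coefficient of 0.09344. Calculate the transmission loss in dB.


Given values:
  tau = 0.09344
Formula: TL = 10 * log10(1 / tau)
Compute 1 / tau = 1 / 0.09344 = 10.7021
Compute log10(10.7021) = 1.029469
TL = 10 * 1.029469 = 10.29

10.29 dB


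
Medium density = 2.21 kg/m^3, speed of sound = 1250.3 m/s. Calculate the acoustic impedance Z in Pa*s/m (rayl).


Given values:
  rho = 2.21 kg/m^3
  c = 1250.3 m/s
Formula: Z = rho * c
Z = 2.21 * 1250.3
Z = 2763.16

2763.16 rayl


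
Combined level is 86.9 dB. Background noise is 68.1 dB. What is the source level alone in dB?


Given values:
  L_total = 86.9 dB, L_bg = 68.1 dB
Formula: L_source = 10 * log10(10^(L_total/10) - 10^(L_bg/10))
Convert to linear:
  10^(86.9/10) = 489778819.3684
  10^(68.1/10) = 6456542.2903
Difference: 489778819.3684 - 6456542.2903 = 483322277.0781
L_source = 10 * log10(483322277.0781) = 86.84

86.84 dB


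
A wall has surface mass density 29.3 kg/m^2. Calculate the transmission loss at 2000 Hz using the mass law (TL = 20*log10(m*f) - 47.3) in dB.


Given values:
  m = 29.3 kg/m^2, f = 2000 Hz
Formula: TL = 20 * log10(m * f) - 47.3
Compute m * f = 29.3 * 2000 = 58600.0
Compute log10(58600.0) = 4.767898
Compute 20 * 4.767898 = 95.358
TL = 95.358 - 47.3 = 48.06

48.06 dB


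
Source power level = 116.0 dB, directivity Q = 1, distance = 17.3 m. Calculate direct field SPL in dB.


Given values:
  Lw = 116.0 dB, Q = 1, r = 17.3 m
Formula: SPL = Lw + 10 * log10(Q / (4 * pi * r^2))
Compute 4 * pi * r^2 = 4 * pi * 17.3^2 = 3760.9891
Compute Q / denom = 1 / 3760.9891 = 0.00026589
Compute 10 * log10(0.00026589) = -35.753
SPL = 116.0 + (-35.753) = 80.25

80.25 dB


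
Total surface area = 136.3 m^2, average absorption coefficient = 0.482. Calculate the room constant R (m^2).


Given values:
  S = 136.3 m^2, alpha = 0.482
Formula: R = S * alpha / (1 - alpha)
Numerator: 136.3 * 0.482 = 65.6966
Denominator: 1 - 0.482 = 0.518
R = 65.6966 / 0.518 = 126.83

126.83 m^2


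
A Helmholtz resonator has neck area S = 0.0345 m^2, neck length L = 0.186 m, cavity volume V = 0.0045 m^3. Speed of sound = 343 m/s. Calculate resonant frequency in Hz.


Given values:
  S = 0.0345 m^2, L = 0.186 m, V = 0.0045 m^3, c = 343 m/s
Formula: f = (c / (2*pi)) * sqrt(S / (V * L))
Compute V * L = 0.0045 * 0.186 = 0.000837
Compute S / (V * L) = 0.0345 / 0.000837 = 41.2186
Compute sqrt(41.2186) = 6.420171
Compute c / (2*pi) = 343 / 6.283185 = 54.590148
f = 54.590148 * 6.420171 = 350.48

350.48 Hz


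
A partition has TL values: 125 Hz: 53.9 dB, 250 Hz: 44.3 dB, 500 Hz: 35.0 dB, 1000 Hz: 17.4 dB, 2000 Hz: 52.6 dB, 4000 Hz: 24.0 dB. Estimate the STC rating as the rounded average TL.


Given TL values at each frequency:
  125 Hz: 53.9 dB
  250 Hz: 44.3 dB
  500 Hz: 35.0 dB
  1000 Hz: 17.4 dB
  2000 Hz: 52.6 dB
  4000 Hz: 24.0 dB
Formula: STC ~ round(average of TL values)
Sum = 53.9 + 44.3 + 35.0 + 17.4 + 52.6 + 24.0 = 227.2
Average = 227.2 / 6 = 37.87
Rounded: 38

38


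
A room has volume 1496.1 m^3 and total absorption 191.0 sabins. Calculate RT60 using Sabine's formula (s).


Given values:
  V = 1496.1 m^3
  A = 191.0 sabins
Formula: RT60 = 0.161 * V / A
Numerator: 0.161 * 1496.1 = 240.8721
RT60 = 240.8721 / 191.0 = 1.261

1.261 s


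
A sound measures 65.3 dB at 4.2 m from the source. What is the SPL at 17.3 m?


Given values:
  SPL1 = 65.3 dB, r1 = 4.2 m, r2 = 17.3 m
Formula: SPL2 = SPL1 - 20 * log10(r2 / r1)
Compute ratio: r2 / r1 = 17.3 / 4.2 = 4.119
Compute log10: log10(4.119) = 0.614792
Compute drop: 20 * 0.614792 = 12.2958
SPL2 = 65.3 - 12.2958 = 53.0

53.0 dB


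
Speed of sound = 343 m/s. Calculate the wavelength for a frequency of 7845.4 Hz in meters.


Given values:
  c = 343 m/s, f = 7845.4 Hz
Formula: lambda = c / f
lambda = 343 / 7845.4
lambda = 0.0437

0.0437 m


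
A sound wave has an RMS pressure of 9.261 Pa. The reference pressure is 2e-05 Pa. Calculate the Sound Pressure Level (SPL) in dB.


Given values:
  p = 9.261 Pa
  p_ref = 2e-05 Pa
Formula: SPL = 20 * log10(p / p_ref)
Compute ratio: p / p_ref = 9.261 / 2e-05 = 463050
Compute log10: log10(463050) = 5.665628
Multiply: SPL = 20 * 5.665628 = 113.31

113.31 dB


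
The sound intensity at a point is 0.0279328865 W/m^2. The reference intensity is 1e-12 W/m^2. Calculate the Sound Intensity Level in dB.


Given values:
  I = 0.0279328865 W/m^2
  I_ref = 1e-12 W/m^2
Formula: SIL = 10 * log10(I / I_ref)
Compute ratio: I / I_ref = 27932886500
Compute log10: log10(27932886500) = 10.446116
Multiply: SIL = 10 * 10.446116 = 104.46

104.46 dB


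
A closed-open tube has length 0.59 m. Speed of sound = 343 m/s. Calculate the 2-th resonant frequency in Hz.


Given values:
  Tube type: closed-open, L = 0.59 m, c = 343 m/s, n = 2
Formula: f_n = (2n - 1) * c / (4 * L)
Compute 2n - 1 = 2*2 - 1 = 3
Compute 4 * L = 4 * 0.59 = 2.36
f = 3 * 343 / 2.36
f = 436.02

436.02 Hz


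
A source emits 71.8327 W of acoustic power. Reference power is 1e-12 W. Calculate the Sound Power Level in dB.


Given values:
  W = 71.8327 W
  W_ref = 1e-12 W
Formula: SWL = 10 * log10(W / W_ref)
Compute ratio: W / W_ref = 71832700000000
Compute log10: log10(71832700000000) = 13.856322
Multiply: SWL = 10 * 13.856322 = 138.56

138.56 dB


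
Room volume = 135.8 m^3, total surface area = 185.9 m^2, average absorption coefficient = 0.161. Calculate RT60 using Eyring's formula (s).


Given values:
  V = 135.8 m^3, S = 185.9 m^2, alpha = 0.161
Formula: RT60 = 0.161 * V / (-S * ln(1 - alpha))
Compute ln(1 - 0.161) = ln(0.839) = -0.175545
Denominator: -185.9 * -0.175545 = 32.6338
Numerator: 0.161 * 135.8 = 21.8638
RT60 = 21.8638 / 32.6338 = 0.67

0.67 s


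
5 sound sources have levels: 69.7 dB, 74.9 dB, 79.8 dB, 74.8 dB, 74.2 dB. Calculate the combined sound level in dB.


Formula: L_total = 10 * log10( sum(10^(Li/10)) )
  Source 1: 10^(69.7/10) = 9332543.008
  Source 2: 10^(74.9/10) = 30902954.3251
  Source 3: 10^(79.8/10) = 95499258.6021
  Source 4: 10^(74.8/10) = 30199517.204
  Source 5: 10^(74.2/10) = 26302679.919
Sum of linear values = 192236953.0582
L_total = 10 * log10(192236953.0582) = 82.84

82.84 dB


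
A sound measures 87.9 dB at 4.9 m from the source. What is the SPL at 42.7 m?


Given values:
  SPL1 = 87.9 dB, r1 = 4.9 m, r2 = 42.7 m
Formula: SPL2 = SPL1 - 20 * log10(r2 / r1)
Compute ratio: r2 / r1 = 42.7 / 4.9 = 8.7143
Compute log10: log10(8.7143) = 0.940233
Compute drop: 20 * 0.940233 = 18.8047
SPL2 = 87.9 - 18.8047 = 69.1

69.1 dB


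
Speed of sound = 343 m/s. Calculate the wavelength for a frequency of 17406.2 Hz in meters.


Given values:
  c = 343 m/s, f = 17406.2 Hz
Formula: lambda = c / f
lambda = 343 / 17406.2
lambda = 0.0197

0.0197 m


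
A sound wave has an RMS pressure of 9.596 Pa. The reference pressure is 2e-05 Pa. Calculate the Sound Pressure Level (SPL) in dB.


Given values:
  p = 9.596 Pa
  p_ref = 2e-05 Pa
Formula: SPL = 20 * log10(p / p_ref)
Compute ratio: p / p_ref = 9.596 / 2e-05 = 479800
Compute log10: log10(479800) = 5.68106
Multiply: SPL = 20 * 5.68106 = 113.62

113.62 dB


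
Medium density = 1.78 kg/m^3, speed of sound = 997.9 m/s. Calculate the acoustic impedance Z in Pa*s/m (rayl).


Given values:
  rho = 1.78 kg/m^3
  c = 997.9 m/s
Formula: Z = rho * c
Z = 1.78 * 997.9
Z = 1776.26

1776.26 rayl


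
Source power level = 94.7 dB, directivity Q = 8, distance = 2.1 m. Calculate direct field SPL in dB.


Given values:
  Lw = 94.7 dB, Q = 8, r = 2.1 m
Formula: SPL = Lw + 10 * log10(Q / (4 * pi * r^2))
Compute 4 * pi * r^2 = 4 * pi * 2.1^2 = 55.4177
Compute Q / denom = 8 / 55.4177 = 0.14435821
Compute 10 * log10(0.14435821) = -8.4056
SPL = 94.7 + (-8.4056) = 86.29

86.29 dB


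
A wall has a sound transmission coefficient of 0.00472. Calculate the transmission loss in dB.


Given values:
  tau = 0.00472
Formula: TL = 10 * log10(1 / tau)
Compute 1 / tau = 1 / 0.00472 = 211.8644
Compute log10(211.8644) = 2.326058
TL = 10 * 2.326058 = 23.26

23.26 dB


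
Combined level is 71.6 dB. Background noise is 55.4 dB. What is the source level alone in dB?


Given values:
  L_total = 71.6 dB, L_bg = 55.4 dB
Formula: L_source = 10 * log10(10^(L_total/10) - 10^(L_bg/10))
Convert to linear:
  10^(71.6/10) = 14454397.7075
  10^(55.4/10) = 346736.8505
Difference: 14454397.7075 - 346736.8505 = 14107660.857
L_source = 10 * log10(14107660.857) = 71.49

71.49 dB


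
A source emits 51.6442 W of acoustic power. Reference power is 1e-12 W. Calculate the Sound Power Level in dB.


Given values:
  W = 51.6442 W
  W_ref = 1e-12 W
Formula: SWL = 10 * log10(W / W_ref)
Compute ratio: W / W_ref = 51644200000000
Compute log10: log10(51644200000000) = 13.713022
Multiply: SWL = 10 * 13.713022 = 137.13

137.13 dB


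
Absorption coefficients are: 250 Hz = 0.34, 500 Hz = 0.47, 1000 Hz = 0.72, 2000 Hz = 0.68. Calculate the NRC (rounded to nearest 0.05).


Given values:
  a_250 = 0.34, a_500 = 0.47
  a_1000 = 0.72, a_2000 = 0.68
Formula: NRC = (a250 + a500 + a1000 + a2000) / 4
Sum = 0.34 + 0.47 + 0.72 + 0.68 = 2.21
NRC = 2.21 / 4 = 0.5525
Rounded to nearest 0.05: 0.55

0.55


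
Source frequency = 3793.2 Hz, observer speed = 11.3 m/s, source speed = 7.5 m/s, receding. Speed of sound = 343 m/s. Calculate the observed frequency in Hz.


Given values:
  f_s = 3793.2 Hz, v_o = 11.3 m/s, v_s = 7.5 m/s
  Direction: receding
Formula: f_o = f_s * (c - v_o) / (c + v_s)
Numerator: c - v_o = 343 - 11.3 = 331.7
Denominator: c + v_s = 343 + 7.5 = 350.5
f_o = 3793.2 * 331.7 / 350.5 = 3589.74

3589.74 Hz


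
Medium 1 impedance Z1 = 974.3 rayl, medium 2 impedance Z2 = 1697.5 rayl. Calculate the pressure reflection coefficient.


Given values:
  Z1 = 974.3 rayl, Z2 = 1697.5 rayl
Formula: R = (Z2 - Z1) / (Z2 + Z1)
Numerator: Z2 - Z1 = 1697.5 - 974.3 = 723.2
Denominator: Z2 + Z1 = 1697.5 + 974.3 = 2671.8
R = 723.2 / 2671.8 = 0.2707

0.2707


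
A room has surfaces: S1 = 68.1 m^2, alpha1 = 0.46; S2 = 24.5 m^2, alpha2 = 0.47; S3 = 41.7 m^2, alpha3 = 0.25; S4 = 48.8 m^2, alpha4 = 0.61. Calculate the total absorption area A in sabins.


Given surfaces:
  Surface 1: 68.1 * 0.46 = 31.326
  Surface 2: 24.5 * 0.47 = 11.515
  Surface 3: 41.7 * 0.25 = 10.425
  Surface 4: 48.8 * 0.61 = 29.768
Formula: A = sum(Si * alpha_i)
A = 31.326 + 11.515 + 10.425 + 29.768
A = 83.03

83.03 sabins


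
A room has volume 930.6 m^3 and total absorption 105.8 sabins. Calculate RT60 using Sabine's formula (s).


Given values:
  V = 930.6 m^3
  A = 105.8 sabins
Formula: RT60 = 0.161 * V / A
Numerator: 0.161 * 930.6 = 149.8266
RT60 = 149.8266 / 105.8 = 1.416

1.416 s


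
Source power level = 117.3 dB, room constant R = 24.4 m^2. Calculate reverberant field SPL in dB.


Given values:
  Lw = 117.3 dB, R = 24.4 m^2
Formula: SPL = Lw + 10 * log10(4 / R)
Compute 4 / R = 4 / 24.4 = 0.163934
Compute 10 * log10(0.163934) = -7.8533
SPL = 117.3 + (-7.8533) = 109.45

109.45 dB


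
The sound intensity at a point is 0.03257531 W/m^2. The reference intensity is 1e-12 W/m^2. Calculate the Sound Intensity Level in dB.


Given values:
  I = 0.03257531 W/m^2
  I_ref = 1e-12 W/m^2
Formula: SIL = 10 * log10(I / I_ref)
Compute ratio: I / I_ref = 32575310000
Compute log10: log10(32575310000) = 10.512889
Multiply: SIL = 10 * 10.512889 = 105.13

105.13 dB


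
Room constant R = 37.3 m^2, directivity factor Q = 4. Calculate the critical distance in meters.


Given values:
  R = 37.3 m^2, Q = 4
Formula: d_c = 0.141 * sqrt(Q * R)
Compute Q * R = 4 * 37.3 = 149.2
Compute sqrt(149.2) = 12.2147
d_c = 0.141 * 12.2147 = 1.722

1.722 m


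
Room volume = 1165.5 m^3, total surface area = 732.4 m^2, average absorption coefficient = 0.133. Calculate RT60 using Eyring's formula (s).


Given values:
  V = 1165.5 m^3, S = 732.4 m^2, alpha = 0.133
Formula: RT60 = 0.161 * V / (-S * ln(1 - alpha))
Compute ln(1 - 0.133) = ln(0.867) = -0.142716
Denominator: -732.4 * -0.142716 = 104.5252
Numerator: 0.161 * 1165.5 = 187.6455
RT60 = 187.6455 / 104.5252 = 1.795

1.795 s


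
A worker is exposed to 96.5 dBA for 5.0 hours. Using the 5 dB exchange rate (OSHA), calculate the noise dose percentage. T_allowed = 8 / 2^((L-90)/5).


Given values:
  L = 96.5 dBA, T = 5.0 hours
Formula: T_allowed = 8 / 2^((L - 90) / 5)
Compute exponent: (96.5 - 90) / 5 = 1.3
Compute 2^(1.3) = 2.462289
T_allowed = 8 / 2.462289 = 3.249009 hours
Dose = (T / T_allowed) * 100
Dose = (5.0 / 3.249009) * 100 = 153.89

153.89 %


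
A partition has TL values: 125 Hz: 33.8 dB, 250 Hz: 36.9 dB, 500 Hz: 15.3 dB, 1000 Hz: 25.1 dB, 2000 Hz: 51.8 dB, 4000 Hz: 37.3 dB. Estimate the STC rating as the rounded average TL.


Given TL values at each frequency:
  125 Hz: 33.8 dB
  250 Hz: 36.9 dB
  500 Hz: 15.3 dB
  1000 Hz: 25.1 dB
  2000 Hz: 51.8 dB
  4000 Hz: 37.3 dB
Formula: STC ~ round(average of TL values)
Sum = 33.8 + 36.9 + 15.3 + 25.1 + 51.8 + 37.3 = 200.2
Average = 200.2 / 6 = 33.37
Rounded: 33

33


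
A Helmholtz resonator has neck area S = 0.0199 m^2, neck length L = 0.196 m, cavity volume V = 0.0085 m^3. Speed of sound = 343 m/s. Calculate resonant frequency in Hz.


Given values:
  S = 0.0199 m^2, L = 0.196 m, V = 0.0085 m^3, c = 343 m/s
Formula: f = (c / (2*pi)) * sqrt(S / (V * L))
Compute V * L = 0.0085 * 0.196 = 0.001666
Compute S / (V * L) = 0.0199 / 0.001666 = 11.9448
Compute sqrt(11.9448) = 3.456125
Compute c / (2*pi) = 343 / 6.283185 = 54.590148
f = 54.590148 * 3.456125 = 188.67

188.67 Hz


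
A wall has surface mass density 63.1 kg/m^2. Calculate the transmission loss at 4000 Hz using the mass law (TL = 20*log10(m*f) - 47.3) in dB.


Given values:
  m = 63.1 kg/m^2, f = 4000 Hz
Formula: TL = 20 * log10(m * f) - 47.3
Compute m * f = 63.1 * 4000 = 252400.0
Compute log10(252400.0) = 5.402089
Compute 20 * 5.402089 = 108.0418
TL = 108.0418 - 47.3 = 60.74

60.74 dB


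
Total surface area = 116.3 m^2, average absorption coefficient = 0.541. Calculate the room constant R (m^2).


Given values:
  S = 116.3 m^2, alpha = 0.541
Formula: R = S * alpha / (1 - alpha)
Numerator: 116.3 * 0.541 = 62.9183
Denominator: 1 - 0.541 = 0.459
R = 62.9183 / 0.459 = 137.08

137.08 m^2


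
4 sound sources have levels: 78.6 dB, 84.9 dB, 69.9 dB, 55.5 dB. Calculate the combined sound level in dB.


Formula: L_total = 10 * log10( sum(10^(Li/10)) )
  Source 1: 10^(78.6/10) = 72443596.0075
  Source 2: 10^(84.9/10) = 309029543.2514
  Source 3: 10^(69.9/10) = 9772372.2096
  Source 4: 10^(55.5/10) = 354813.3892
Sum of linear values = 391600324.8577
L_total = 10 * log10(391600324.8577) = 85.93

85.93 dB


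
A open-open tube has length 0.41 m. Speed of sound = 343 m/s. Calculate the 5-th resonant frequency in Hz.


Given values:
  Tube type: open-open, L = 0.41 m, c = 343 m/s, n = 5
Formula: f_n = n * c / (2 * L)
Compute 2 * L = 2 * 0.41 = 0.82
f = 5 * 343 / 0.82
f = 2091.46

2091.46 Hz


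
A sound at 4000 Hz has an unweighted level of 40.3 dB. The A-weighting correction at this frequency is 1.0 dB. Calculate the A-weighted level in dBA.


Given values:
  SPL = 40.3 dB
  A-weighting at 4000 Hz = 1.0 dB
Formula: L_A = SPL + A_weight
L_A = 40.3 + (1.0)
L_A = 41.3

41.3 dBA


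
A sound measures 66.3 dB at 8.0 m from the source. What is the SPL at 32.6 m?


Given values:
  SPL1 = 66.3 dB, r1 = 8.0 m, r2 = 32.6 m
Formula: SPL2 = SPL1 - 20 * log10(r2 / r1)
Compute ratio: r2 / r1 = 32.6 / 8.0 = 4.075
Compute log10: log10(4.075) = 0.610128
Compute drop: 20 * 0.610128 = 12.2026
SPL2 = 66.3 - 12.2026 = 54.1

54.1 dB


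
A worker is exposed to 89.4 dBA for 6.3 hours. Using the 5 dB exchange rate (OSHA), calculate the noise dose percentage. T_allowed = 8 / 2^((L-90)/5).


Given values:
  L = 89.4 dBA, T = 6.3 hours
Formula: T_allowed = 8 / 2^((L - 90) / 5)
Compute exponent: (89.4 - 90) / 5 = -0.12
Compute 2^(-0.12) = 0.920188
T_allowed = 8 / 0.920188 = 8.693876 hours
Dose = (T / T_allowed) * 100
Dose = (6.3 / 8.693876) * 100 = 72.46

72.46 %


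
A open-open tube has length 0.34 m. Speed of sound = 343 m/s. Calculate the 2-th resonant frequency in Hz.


Given values:
  Tube type: open-open, L = 0.34 m, c = 343 m/s, n = 2
Formula: f_n = n * c / (2 * L)
Compute 2 * L = 2 * 0.34 = 0.68
f = 2 * 343 / 0.68
f = 1008.82

1008.82 Hz


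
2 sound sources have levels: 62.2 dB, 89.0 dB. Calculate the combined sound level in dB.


Formula: L_total = 10 * log10( sum(10^(Li/10)) )
  Source 1: 10^(62.2/10) = 1659586.9074
  Source 2: 10^(89.0/10) = 794328234.7243
Sum of linear values = 795987821.6317
L_total = 10 * log10(795987821.6317) = 89.01

89.01 dB


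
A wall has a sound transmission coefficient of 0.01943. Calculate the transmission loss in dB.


Given values:
  tau = 0.01943
Formula: TL = 10 * log10(1 / tau)
Compute 1 / tau = 1 / 0.01943 = 51.4668
Compute log10(51.4668) = 1.711527
TL = 10 * 1.711527 = 17.12

17.12 dB


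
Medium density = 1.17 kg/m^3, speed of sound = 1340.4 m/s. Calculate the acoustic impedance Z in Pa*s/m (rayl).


Given values:
  rho = 1.17 kg/m^3
  c = 1340.4 m/s
Formula: Z = rho * c
Z = 1.17 * 1340.4
Z = 1568.27

1568.27 rayl


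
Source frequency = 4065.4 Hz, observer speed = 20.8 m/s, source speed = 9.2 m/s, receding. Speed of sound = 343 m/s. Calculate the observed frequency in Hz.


Given values:
  f_s = 4065.4 Hz, v_o = 20.8 m/s, v_s = 9.2 m/s
  Direction: receding
Formula: f_o = f_s * (c - v_o) / (c + v_s)
Numerator: c - v_o = 343 - 20.8 = 322.2
Denominator: c + v_s = 343 + 9.2 = 352.2
f_o = 4065.4 * 322.2 / 352.2 = 3719.11

3719.11 Hz


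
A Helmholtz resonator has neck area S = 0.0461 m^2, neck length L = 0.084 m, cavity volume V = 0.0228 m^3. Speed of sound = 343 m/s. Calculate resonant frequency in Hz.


Given values:
  S = 0.0461 m^2, L = 0.084 m, V = 0.0228 m^3, c = 343 m/s
Formula: f = (c / (2*pi)) * sqrt(S / (V * L))
Compute V * L = 0.0228 * 0.084 = 0.0019152
Compute S / (V * L) = 0.0461 / 0.0019152 = 24.0706
Compute sqrt(24.0706) = 4.90618
Compute c / (2*pi) = 343 / 6.283185 = 54.590148
f = 54.590148 * 4.90618 = 267.83

267.83 Hz


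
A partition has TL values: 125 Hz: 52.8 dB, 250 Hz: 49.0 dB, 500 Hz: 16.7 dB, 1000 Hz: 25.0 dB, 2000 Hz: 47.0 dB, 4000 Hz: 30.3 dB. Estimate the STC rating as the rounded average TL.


Given TL values at each frequency:
  125 Hz: 52.8 dB
  250 Hz: 49.0 dB
  500 Hz: 16.7 dB
  1000 Hz: 25.0 dB
  2000 Hz: 47.0 dB
  4000 Hz: 30.3 dB
Formula: STC ~ round(average of TL values)
Sum = 52.8 + 49.0 + 16.7 + 25.0 + 47.0 + 30.3 = 220.8
Average = 220.8 / 6 = 36.8
Rounded: 37

37


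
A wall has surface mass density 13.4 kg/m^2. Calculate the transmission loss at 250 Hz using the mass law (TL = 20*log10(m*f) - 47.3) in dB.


Given values:
  m = 13.4 kg/m^2, f = 250 Hz
Formula: TL = 20 * log10(m * f) - 47.3
Compute m * f = 13.4 * 250 = 3350.0
Compute log10(3350.0) = 3.525045
Compute 20 * 3.525045 = 70.5009
TL = 70.5009 - 47.3 = 23.2

23.2 dB


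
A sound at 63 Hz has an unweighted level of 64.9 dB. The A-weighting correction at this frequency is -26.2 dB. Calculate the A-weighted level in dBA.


Given values:
  SPL = 64.9 dB
  A-weighting at 63 Hz = -26.2 dB
Formula: L_A = SPL + A_weight
L_A = 64.9 + (-26.2)
L_A = 38.7

38.7 dBA


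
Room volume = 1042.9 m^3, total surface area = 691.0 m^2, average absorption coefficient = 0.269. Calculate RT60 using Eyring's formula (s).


Given values:
  V = 1042.9 m^3, S = 691.0 m^2, alpha = 0.269
Formula: RT60 = 0.161 * V / (-S * ln(1 - alpha))
Compute ln(1 - 0.269) = ln(0.731) = -0.313342
Denominator: -691.0 * -0.313342 = 216.5193
Numerator: 0.161 * 1042.9 = 167.9069
RT60 = 167.9069 / 216.5193 = 0.775

0.775 s


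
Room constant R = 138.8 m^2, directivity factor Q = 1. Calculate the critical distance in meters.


Given values:
  R = 138.8 m^2, Q = 1
Formula: d_c = 0.141 * sqrt(Q * R)
Compute Q * R = 1 * 138.8 = 138.8
Compute sqrt(138.8) = 11.7813
d_c = 0.141 * 11.7813 = 1.661

1.661 m


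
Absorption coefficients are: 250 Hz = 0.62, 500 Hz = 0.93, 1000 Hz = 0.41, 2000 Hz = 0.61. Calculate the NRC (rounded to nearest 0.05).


Given values:
  a_250 = 0.62, a_500 = 0.93
  a_1000 = 0.41, a_2000 = 0.61
Formula: NRC = (a250 + a500 + a1000 + a2000) / 4
Sum = 0.62 + 0.93 + 0.41 + 0.61 = 2.57
NRC = 2.57 / 4 = 0.6425
Rounded to nearest 0.05: 0.65

0.65


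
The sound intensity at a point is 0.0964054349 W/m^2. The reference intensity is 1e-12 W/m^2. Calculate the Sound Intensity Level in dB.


Given values:
  I = 0.0964054349 W/m^2
  I_ref = 1e-12 W/m^2
Formula: SIL = 10 * log10(I / I_ref)
Compute ratio: I / I_ref = 96405434900
Compute log10: log10(96405434900) = 10.984102
Multiply: SIL = 10 * 10.984102 = 109.84

109.84 dB


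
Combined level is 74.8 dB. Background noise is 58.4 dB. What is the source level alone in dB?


Given values:
  L_total = 74.8 dB, L_bg = 58.4 dB
Formula: L_source = 10 * log10(10^(L_total/10) - 10^(L_bg/10))
Convert to linear:
  10^(74.8/10) = 30199517.204
  10^(58.4/10) = 691830.9709
Difference: 30199517.204 - 691830.9709 = 29507686.2331
L_source = 10 * log10(29507686.2331) = 74.7

74.7 dB


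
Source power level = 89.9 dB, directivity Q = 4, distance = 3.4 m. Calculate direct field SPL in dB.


Given values:
  Lw = 89.9 dB, Q = 4, r = 3.4 m
Formula: SPL = Lw + 10 * log10(Q / (4 * pi * r^2))
Compute 4 * pi * r^2 = 4 * pi * 3.4^2 = 145.2672
Compute Q / denom = 4 / 145.2672 = 0.02753547
Compute 10 * log10(0.02753547) = -15.6011
SPL = 89.9 + (-15.6011) = 74.3

74.3 dB


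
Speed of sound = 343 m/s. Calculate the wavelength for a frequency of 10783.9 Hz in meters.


Given values:
  c = 343 m/s, f = 10783.9 Hz
Formula: lambda = c / f
lambda = 343 / 10783.9
lambda = 0.0318

0.0318 m


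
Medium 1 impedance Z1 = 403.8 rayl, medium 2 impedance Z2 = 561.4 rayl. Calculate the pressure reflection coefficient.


Given values:
  Z1 = 403.8 rayl, Z2 = 561.4 rayl
Formula: R = (Z2 - Z1) / (Z2 + Z1)
Numerator: Z2 - Z1 = 561.4 - 403.8 = 157.6
Denominator: Z2 + Z1 = 561.4 + 403.8 = 965.2
R = 157.6 / 965.2 = 0.1633

0.1633


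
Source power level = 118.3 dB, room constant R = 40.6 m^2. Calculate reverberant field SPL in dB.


Given values:
  Lw = 118.3 dB, R = 40.6 m^2
Formula: SPL = Lw + 10 * log10(4 / R)
Compute 4 / R = 4 / 40.6 = 0.098522
Compute 10 * log10(0.098522) = -10.0647
SPL = 118.3 + (-10.0647) = 108.24

108.24 dB


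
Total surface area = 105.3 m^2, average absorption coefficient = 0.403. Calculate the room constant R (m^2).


Given values:
  S = 105.3 m^2, alpha = 0.403
Formula: R = S * alpha / (1 - alpha)
Numerator: 105.3 * 0.403 = 42.4359
Denominator: 1 - 0.403 = 0.597
R = 42.4359 / 0.597 = 71.08

71.08 m^2


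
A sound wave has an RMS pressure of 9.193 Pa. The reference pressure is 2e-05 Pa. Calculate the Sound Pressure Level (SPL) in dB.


Given values:
  p = 9.193 Pa
  p_ref = 2e-05 Pa
Formula: SPL = 20 * log10(p / p_ref)
Compute ratio: p / p_ref = 9.193 / 2e-05 = 459650
Compute log10: log10(459650) = 5.662427
Multiply: SPL = 20 * 5.662427 = 113.25

113.25 dB


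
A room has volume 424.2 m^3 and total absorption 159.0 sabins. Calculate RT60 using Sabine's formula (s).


Given values:
  V = 424.2 m^3
  A = 159.0 sabins
Formula: RT60 = 0.161 * V / A
Numerator: 0.161 * 424.2 = 68.2962
RT60 = 68.2962 / 159.0 = 0.43

0.43 s


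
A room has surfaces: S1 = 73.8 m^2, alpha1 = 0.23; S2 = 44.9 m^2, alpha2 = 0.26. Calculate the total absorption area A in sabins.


Given surfaces:
  Surface 1: 73.8 * 0.23 = 16.974
  Surface 2: 44.9 * 0.26 = 11.674
Formula: A = sum(Si * alpha_i)
A = 16.974 + 11.674
A = 28.65

28.65 sabins


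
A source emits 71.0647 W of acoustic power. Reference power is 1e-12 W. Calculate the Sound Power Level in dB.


Given values:
  W = 71.0647 W
  W_ref = 1e-12 W
Formula: SWL = 10 * log10(W / W_ref)
Compute ratio: W / W_ref = 71064700000000
Compute log10: log10(71064700000000) = 13.851654
Multiply: SWL = 10 * 13.851654 = 138.52

138.52 dB


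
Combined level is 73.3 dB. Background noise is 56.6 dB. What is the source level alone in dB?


Given values:
  L_total = 73.3 dB, L_bg = 56.6 dB
Formula: L_source = 10 * log10(10^(L_total/10) - 10^(L_bg/10))
Convert to linear:
  10^(73.3/10) = 21379620.895
  10^(56.6/10) = 457088.1896
Difference: 21379620.895 - 457088.1896 = 20922532.7054
L_source = 10 * log10(20922532.7054) = 73.21

73.21 dB


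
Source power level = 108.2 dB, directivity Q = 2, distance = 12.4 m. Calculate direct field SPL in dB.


Given values:
  Lw = 108.2 dB, Q = 2, r = 12.4 m
Formula: SPL = Lw + 10 * log10(Q / (4 * pi * r^2))
Compute 4 * pi * r^2 = 4 * pi * 12.4^2 = 1932.2051
Compute Q / denom = 2 / 1932.2051 = 0.00103509
Compute 10 * log10(0.00103509) = -29.8502
SPL = 108.2 + (-29.8502) = 78.35

78.35 dB
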